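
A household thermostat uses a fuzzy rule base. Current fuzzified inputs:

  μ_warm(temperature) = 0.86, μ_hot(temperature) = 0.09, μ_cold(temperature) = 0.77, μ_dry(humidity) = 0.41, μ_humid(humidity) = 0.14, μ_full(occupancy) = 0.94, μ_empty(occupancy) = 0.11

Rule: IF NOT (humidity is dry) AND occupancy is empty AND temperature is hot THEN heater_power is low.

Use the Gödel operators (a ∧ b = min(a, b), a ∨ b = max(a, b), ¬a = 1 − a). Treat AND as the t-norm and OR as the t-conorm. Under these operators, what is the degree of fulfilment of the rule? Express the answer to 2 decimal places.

0.09

firing strength: ¬dry=1−0.41=0.59, empty=0.11, hot=0.09; AND[min(a, b)] → w = 0.09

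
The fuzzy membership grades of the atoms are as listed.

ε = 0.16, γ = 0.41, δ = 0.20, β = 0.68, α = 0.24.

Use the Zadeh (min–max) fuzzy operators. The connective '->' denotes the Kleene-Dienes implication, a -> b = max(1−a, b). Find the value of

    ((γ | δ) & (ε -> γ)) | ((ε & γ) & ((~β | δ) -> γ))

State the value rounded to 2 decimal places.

γ | δ = max(a, b) on (0.41, 0.20) = 0.41
ε -> γ  [Kleene-Dienes: max(1−a, b)] with a=0.16, b=0.41 → 0.84
(γ | δ) & (ε -> γ) = min(a, b) on (0.41, 0.84) = 0.41
ε & γ = min(a, b) on (0.16, 0.41) = 0.16
~β = 1 − 0.68 = 0.32
~β | δ = max(a, b) on (0.32, 0.20) = 0.32
(~β | δ) -> γ  [Kleene-Dienes: max(1−a, b)] with a=0.32, b=0.41 → 0.68
(ε & γ) & ((~β | δ) -> γ) = min(a, b) on (0.16, 0.68) = 0.16
((γ | δ) & (ε -> γ)) | ((ε & γ) & ((~β | δ) -> γ)) = max(a, b) on (0.41, 0.16) = 0.41

0.41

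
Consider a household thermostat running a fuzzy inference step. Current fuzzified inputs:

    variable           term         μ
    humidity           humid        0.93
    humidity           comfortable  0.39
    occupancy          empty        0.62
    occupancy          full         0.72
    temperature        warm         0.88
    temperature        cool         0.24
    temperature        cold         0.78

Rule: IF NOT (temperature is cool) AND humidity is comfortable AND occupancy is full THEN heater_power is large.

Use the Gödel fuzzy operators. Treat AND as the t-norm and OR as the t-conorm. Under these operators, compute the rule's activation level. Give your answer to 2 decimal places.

0.39

firing strength: ¬cool=1−0.24=0.76, comfortable=0.39, full=0.72; AND[min(a, b)] → w = 0.39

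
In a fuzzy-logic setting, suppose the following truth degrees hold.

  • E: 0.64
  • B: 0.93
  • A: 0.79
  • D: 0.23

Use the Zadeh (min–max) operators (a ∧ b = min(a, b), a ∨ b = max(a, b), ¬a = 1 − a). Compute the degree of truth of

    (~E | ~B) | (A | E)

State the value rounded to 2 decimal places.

~E = 1 − 0.64 = 0.36
~B = 1 − 0.93 = 0.07
~E | ~B = max(a, b) on (0.36, 0.07) = 0.36
A | E = max(a, b) on (0.79, 0.64) = 0.79
(~E | ~B) | (A | E) = max(a, b) on (0.36, 0.79) = 0.79

0.79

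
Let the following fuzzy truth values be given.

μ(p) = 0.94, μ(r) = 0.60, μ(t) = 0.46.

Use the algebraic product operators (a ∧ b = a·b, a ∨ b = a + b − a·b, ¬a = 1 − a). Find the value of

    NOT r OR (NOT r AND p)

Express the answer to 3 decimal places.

0.626

NOT r = 1 − 0.6000 = 0.4000
NOT r = 1 − 0.6000 = 0.4000
NOT r AND p = a·b on (0.4000, 0.9400) = 0.3760
NOT r OR (NOT r AND p) = a + b − a·b on (0.4000, 0.3760) = 0.6256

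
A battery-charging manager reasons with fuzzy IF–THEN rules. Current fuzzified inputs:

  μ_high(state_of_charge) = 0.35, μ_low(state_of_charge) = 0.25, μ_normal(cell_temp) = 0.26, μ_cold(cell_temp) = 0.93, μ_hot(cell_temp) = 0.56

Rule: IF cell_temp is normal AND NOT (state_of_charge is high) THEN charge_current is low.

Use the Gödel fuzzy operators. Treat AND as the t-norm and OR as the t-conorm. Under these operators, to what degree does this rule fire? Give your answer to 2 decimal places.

0.26

firing strength: normal=0.26, ¬high=1−0.35=0.65; AND[min(a, b)] → w = 0.26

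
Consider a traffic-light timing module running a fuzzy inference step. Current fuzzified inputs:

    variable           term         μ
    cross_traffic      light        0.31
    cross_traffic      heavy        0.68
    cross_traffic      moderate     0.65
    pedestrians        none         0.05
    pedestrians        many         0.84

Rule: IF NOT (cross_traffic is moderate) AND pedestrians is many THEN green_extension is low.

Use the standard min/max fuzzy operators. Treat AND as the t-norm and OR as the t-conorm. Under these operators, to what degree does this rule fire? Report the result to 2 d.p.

firing strength: ¬moderate=1−0.65=0.35, many=0.84; AND[min(a, b)] → w = 0.35

0.35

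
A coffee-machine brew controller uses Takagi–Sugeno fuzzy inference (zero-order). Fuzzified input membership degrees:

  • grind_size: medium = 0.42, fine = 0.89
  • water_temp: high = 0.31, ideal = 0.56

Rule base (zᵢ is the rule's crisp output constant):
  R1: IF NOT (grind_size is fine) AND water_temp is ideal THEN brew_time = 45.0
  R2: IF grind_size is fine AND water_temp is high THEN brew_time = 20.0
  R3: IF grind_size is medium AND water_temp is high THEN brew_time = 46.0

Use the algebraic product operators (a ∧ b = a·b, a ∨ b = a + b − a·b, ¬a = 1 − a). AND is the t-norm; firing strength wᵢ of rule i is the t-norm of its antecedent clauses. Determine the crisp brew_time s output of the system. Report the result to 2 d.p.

R1 (z=45.0): ¬fine=1−0.89=0.11, ideal=0.56; AND[a·b] → w = 0.0616
R2 (z=20.0): fine=0.89, high=0.31; AND[a·b] → w = 0.2759
R3 (z=46.0): medium=0.42, high=0.31; AND[a·b] → w = 0.1302
Weighted average = (0.0616·45.0 + 0.2759·20.0 + 0.1302·46.0) / (0.0616 + 0.2759 + 0.1302)
  = 14.2792 / 0.4677 = 30.53

30.53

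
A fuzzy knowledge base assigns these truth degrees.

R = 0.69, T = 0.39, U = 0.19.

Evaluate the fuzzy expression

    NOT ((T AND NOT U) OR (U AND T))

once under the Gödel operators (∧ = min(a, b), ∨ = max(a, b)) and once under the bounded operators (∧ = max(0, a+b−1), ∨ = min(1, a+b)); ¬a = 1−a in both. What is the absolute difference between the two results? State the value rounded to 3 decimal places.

0.190

Under Gödel:
  NOT U = 1 − 0.19 = 0.81
  T AND NOT U = min(a, b) on (0.39, 0.81) = 0.39
  U AND T = min(a, b) on (0.19, 0.39) = 0.19
  (T AND NOT U) OR (U AND T) = max(a, b) on (0.39, 0.19) = 0.39
  NOT ((T AND NOT U) OR (U AND T)) = 1 − 0.39 = 0.61
  → value = 0.6100
Under bounded:
  NOT U = 1 − 0.19 = 0.81
  T AND NOT U = max(0, a+b−1) on (0.39, 0.81) = 0.20
  U AND T = max(0, a+b−1) on (0.19, 0.39) = 0.00
  (T AND NOT U) OR (U AND T) = min(1, a+b) on (0.20, 0.00) = 0.20
  NOT ((T AND NOT U) OR (U AND T)) = 1 − 0.20 = 0.80
  → value = 0.8000
|0.6100 − 0.8000| = 0.190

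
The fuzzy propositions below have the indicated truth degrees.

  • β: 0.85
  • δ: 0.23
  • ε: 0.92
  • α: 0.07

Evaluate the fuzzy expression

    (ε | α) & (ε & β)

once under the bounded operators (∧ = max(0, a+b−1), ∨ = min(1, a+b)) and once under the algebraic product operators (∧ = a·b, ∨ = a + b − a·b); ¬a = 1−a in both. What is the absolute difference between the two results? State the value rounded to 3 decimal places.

Under bounded:
  ε | α = min(1, a+b) on (0.92, 0.07) = 0.99
  ε & β = max(0, a+b−1) on (0.92, 0.85) = 0.77
  (ε | α) & (ε & β) = max(0, a+b−1) on (0.99, 0.77) = 0.76
  → value = 0.7600
Under algebraic product:
  ε | α = a + b − a·b on (0.9200, 0.0700) = 0.9256
  ε & β = a·b on (0.9200, 0.8500) = 0.7820
  (ε | α) & (ε & β) = a·b on (0.9256, 0.7820) = 0.7238
  → value = 0.7238
|0.7600 − 0.7238| = 0.036

0.036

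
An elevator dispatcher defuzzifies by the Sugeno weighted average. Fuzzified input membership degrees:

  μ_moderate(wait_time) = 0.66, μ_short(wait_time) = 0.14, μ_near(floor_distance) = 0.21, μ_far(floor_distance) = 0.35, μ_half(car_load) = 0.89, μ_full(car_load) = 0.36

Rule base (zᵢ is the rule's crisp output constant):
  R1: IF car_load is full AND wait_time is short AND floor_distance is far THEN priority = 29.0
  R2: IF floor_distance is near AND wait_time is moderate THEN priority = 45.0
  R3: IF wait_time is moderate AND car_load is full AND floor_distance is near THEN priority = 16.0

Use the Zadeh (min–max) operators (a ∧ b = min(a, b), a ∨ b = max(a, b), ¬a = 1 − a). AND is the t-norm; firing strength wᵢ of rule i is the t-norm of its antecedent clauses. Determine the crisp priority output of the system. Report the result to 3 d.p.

R1 (z=29.0): full=0.36, short=0.14, far=0.35; AND[min(a, b)] → w = 0.14
R2 (z=45.0): near=0.21, moderate=0.66; AND[min(a, b)] → w = 0.21
R3 (z=16.0): moderate=0.66, full=0.36, near=0.21; AND[min(a, b)] → w = 0.21
Weighted average = (0.14·29.0 + 0.21·45.0 + 0.21·16.0) / (0.14 + 0.21 + 0.21)
  = 16.8700 / 0.5600 = 30.125

30.125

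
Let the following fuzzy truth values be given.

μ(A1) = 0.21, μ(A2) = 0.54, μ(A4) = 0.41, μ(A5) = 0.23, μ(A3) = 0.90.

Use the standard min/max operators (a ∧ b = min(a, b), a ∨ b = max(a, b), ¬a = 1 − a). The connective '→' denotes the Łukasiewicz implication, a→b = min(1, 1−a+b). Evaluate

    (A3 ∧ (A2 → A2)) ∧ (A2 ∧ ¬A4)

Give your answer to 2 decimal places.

0.54

A2 → A2  [Łukasiewicz: min(1, 1−a+b)] with a=0.54, b=0.54 → 1.00
A3 ∧ (A2 → A2) = min(a, b) on (0.90, 1.00) = 0.90
¬A4 = 1 − 0.41 = 0.59
A2 ∧ ¬A4 = min(a, b) on (0.54, 0.59) = 0.54
(A3 ∧ (A2 → A2)) ∧ (A2 ∧ ¬A4) = min(a, b) on (0.90, 0.54) = 0.54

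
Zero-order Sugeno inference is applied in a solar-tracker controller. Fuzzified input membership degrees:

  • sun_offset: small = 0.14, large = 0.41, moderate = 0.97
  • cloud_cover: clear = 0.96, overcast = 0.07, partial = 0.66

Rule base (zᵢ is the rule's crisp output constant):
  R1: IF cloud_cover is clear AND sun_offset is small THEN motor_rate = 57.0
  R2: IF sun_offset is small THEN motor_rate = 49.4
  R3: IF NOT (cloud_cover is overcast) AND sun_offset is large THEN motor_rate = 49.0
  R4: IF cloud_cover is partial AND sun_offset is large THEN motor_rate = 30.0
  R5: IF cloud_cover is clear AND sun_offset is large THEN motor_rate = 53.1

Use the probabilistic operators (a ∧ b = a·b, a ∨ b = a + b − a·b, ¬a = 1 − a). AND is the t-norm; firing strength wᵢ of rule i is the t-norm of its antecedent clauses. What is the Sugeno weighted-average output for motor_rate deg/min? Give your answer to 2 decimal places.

R1 (z=57.0): clear=0.96, small=0.14; AND[a·b] → w = 0.1344
R2 (z=49.4): small=0.14 → w = 0.1400
R3 (z=49.0): ¬overcast=1−0.07=0.93, large=0.41; AND[a·b] → w = 0.3813
R4 (z=30.0): partial=0.66, large=0.41; AND[a·b] → w = 0.2706
R5 (z=53.1): clear=0.96, large=0.41; AND[a·b] → w = 0.3936
Weighted average = (0.1344·57.0 + 0.1400·49.4 + 0.3813·49.0 + 0.2706·30.0 + 0.3936·53.1) / (0.1344 + 0.1400 + 0.3813 + 0.2706 + 0.3936)
  = 62.2787 / 1.3199 = 47.18

47.18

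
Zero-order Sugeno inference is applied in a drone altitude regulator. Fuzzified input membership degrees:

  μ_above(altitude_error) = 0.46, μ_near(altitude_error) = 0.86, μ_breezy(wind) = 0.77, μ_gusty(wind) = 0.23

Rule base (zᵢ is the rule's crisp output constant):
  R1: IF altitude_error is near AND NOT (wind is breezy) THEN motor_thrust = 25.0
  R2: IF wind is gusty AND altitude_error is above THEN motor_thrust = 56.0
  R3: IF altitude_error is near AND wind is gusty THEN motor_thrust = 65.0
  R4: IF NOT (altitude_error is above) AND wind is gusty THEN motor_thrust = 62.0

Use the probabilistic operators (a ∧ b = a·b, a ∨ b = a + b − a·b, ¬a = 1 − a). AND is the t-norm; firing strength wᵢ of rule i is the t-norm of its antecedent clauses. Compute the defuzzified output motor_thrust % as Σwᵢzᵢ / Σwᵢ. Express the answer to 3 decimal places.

50.235

R1 (z=25.0): near=0.86, ¬breezy=1−0.77=0.23; AND[a·b] → w = 0.1978
R2 (z=56.0): gusty=0.23, above=0.46; AND[a·b] → w = 0.1058
R3 (z=65.0): near=0.86, gusty=0.23; AND[a·b] → w = 0.1978
R4 (z=62.0): ¬above=1−0.46=0.54, gusty=0.23; AND[a·b] → w = 0.1242
Weighted average = (0.1978·25.0 + 0.1058·56.0 + 0.1978·65.0 + 0.1242·62.0) / (0.1978 + 0.1058 + 0.1978 + 0.1242)
  = 31.4272 / 0.6256 = 50.235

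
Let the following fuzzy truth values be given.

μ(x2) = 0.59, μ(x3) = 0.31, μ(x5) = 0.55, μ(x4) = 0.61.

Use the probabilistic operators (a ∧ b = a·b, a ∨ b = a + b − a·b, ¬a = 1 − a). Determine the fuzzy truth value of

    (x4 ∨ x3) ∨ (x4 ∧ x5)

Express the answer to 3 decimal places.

0.821

x4 ∨ x3 = a + b − a·b on (0.6100, 0.3100) = 0.7309
x4 ∧ x5 = a·b on (0.6100, 0.5500) = 0.3355
(x4 ∨ x3) ∨ (x4 ∧ x5) = a + b − a·b on (0.7309, 0.3355) = 0.8212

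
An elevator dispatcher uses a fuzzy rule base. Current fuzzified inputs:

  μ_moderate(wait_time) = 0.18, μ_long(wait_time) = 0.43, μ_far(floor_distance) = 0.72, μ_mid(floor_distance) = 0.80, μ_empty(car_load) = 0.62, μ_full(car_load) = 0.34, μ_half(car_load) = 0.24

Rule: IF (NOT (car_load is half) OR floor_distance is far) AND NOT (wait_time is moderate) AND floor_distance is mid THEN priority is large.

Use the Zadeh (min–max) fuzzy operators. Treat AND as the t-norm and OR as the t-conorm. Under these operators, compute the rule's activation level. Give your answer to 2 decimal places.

firing strength: (¬half=1−0.24=0.76 OR far=0.72) = 0.76; AND[min(a, b)] with ¬moderate=1−0.18=0.82, mid=0.80 → w = 0.76

0.76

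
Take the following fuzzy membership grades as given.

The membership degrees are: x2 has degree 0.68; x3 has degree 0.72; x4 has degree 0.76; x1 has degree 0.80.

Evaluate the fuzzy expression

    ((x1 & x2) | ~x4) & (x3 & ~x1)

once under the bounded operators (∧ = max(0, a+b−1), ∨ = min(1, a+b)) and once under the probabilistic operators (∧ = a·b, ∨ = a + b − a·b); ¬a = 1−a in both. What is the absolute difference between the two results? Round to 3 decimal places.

0.094

Under bounded:
  x1 & x2 = max(0, a+b−1) on (0.80, 0.68) = 0.48
  ~x4 = 1 − 0.76 = 0.24
  (x1 & x2) | ~x4 = min(1, a+b) on (0.48, 0.24) = 0.72
  ~x1 = 1 − 0.80 = 0.20
  x3 & ~x1 = max(0, a+b−1) on (0.72, 0.20) = 0.00
  ((x1 & x2) | ~x4) & (x3 & ~x1) = max(0, a+b−1) on (0.72, 0.00) = 0.00
  → value = 0.0000
Under probabilistic:
  x1 & x2 = a·b on (0.8000, 0.6800) = 0.5440
  ~x4 = 1 − 0.7600 = 0.2400
  (x1 & x2) | ~x4 = a + b − a·b on (0.5440, 0.2400) = 0.6534
  ~x1 = 1 − 0.8000 = 0.2000
  x3 & ~x1 = a·b on (0.7200, 0.2000) = 0.1440
  ((x1 & x2) | ~x4) & (x3 & ~x1) = a·b on (0.6534, 0.1440) = 0.0941
  → value = 0.0941
|0.0000 − 0.0941| = 0.094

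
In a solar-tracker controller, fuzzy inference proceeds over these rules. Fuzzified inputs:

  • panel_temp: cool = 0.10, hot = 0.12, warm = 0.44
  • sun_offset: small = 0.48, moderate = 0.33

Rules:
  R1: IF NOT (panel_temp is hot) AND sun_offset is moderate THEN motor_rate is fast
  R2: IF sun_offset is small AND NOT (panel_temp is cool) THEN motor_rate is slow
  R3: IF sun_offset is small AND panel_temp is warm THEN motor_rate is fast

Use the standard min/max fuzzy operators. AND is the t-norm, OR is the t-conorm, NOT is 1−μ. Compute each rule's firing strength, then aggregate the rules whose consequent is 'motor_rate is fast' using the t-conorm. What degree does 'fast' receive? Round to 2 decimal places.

0.44

R1: ¬hot=1−0.12=0.88, moderate=0.33; AND[min(a, b)] → w = 0.33
R2: small=0.48, ¬cool=1−0.10=0.90; AND[min(a, b)] → w = 0.48
R3: small=0.48, warm=0.44; AND[min(a, b)] → w = 0.44
Rules with consequent 'fast': {R1, R3} → strengths 0.33, 0.44
Aggregate via t-conorm [max(a, b)]: 0.44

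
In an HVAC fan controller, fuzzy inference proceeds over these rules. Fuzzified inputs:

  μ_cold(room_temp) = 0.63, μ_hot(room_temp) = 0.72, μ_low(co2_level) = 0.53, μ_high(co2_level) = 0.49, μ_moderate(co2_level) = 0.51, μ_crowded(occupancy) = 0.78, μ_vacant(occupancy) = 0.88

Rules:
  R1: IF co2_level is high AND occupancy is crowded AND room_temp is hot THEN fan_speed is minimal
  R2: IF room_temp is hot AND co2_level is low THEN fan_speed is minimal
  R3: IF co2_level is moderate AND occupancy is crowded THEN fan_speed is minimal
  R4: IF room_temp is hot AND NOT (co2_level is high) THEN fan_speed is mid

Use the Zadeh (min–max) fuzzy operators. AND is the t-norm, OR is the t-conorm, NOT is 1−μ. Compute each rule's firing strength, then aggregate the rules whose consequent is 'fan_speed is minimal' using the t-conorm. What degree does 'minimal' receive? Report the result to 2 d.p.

0.53

R1: high=0.49, crowded=0.78, hot=0.72; AND[min(a, b)] → w = 0.49
R2: hot=0.72, low=0.53; AND[min(a, b)] → w = 0.53
R3: moderate=0.51, crowded=0.78; AND[min(a, b)] → w = 0.51
R4: hot=0.72, ¬high=1−0.49=0.51; AND[min(a, b)] → w = 0.51
Rules with consequent 'minimal': {R1, R2, R3} → strengths 0.49, 0.53, 0.51
Aggregate via t-conorm [max(a, b)]: 0.53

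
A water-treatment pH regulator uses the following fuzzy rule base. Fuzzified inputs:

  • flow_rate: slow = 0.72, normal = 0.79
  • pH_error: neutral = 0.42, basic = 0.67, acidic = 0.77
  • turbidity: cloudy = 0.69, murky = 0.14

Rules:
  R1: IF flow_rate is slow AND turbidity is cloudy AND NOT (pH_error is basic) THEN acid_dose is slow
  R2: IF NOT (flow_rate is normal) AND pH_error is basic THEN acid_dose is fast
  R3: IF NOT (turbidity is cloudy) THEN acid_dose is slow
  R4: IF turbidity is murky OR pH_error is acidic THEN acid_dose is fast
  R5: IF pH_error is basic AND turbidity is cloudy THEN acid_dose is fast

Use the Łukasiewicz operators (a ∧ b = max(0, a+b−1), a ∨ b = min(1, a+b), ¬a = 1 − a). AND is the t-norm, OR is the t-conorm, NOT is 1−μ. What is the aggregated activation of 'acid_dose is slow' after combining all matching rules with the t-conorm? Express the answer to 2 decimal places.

R1: slow=0.72, cloudy=0.69, ¬basic=1−0.67=0.33; AND[max(0, a+b−1)] → w = 0.00
R2: ¬normal=1−0.79=0.21, basic=0.67; AND[max(0, a+b−1)] → w = 0.00
R3: ¬cloudy=1−0.69=0.31 → w = 0.31
R4: murky=0.14, acidic=0.77; OR[min(1, a+b)] → w = 0.91
R5: basic=0.67, cloudy=0.69; AND[max(0, a+b−1)] → w = 0.36
Rules with consequent 'slow': {R1, R3} → strengths 0.00, 0.31
Aggregate via t-conorm [min(1, a+b)]: 0.31

0.31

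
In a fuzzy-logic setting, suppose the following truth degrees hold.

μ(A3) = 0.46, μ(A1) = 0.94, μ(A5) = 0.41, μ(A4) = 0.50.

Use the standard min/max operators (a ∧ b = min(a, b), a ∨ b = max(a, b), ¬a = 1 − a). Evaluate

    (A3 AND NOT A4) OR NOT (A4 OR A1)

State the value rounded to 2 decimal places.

NOT A4 = 1 − 0.50 = 0.50
A3 AND NOT A4 = min(a, b) on (0.46, 0.50) = 0.46
A4 OR A1 = max(a, b) on (0.50, 0.94) = 0.94
NOT (A4 OR A1) = 1 − 0.94 = 0.06
(A3 AND NOT A4) OR NOT (A4 OR A1) = max(a, b) on (0.46, 0.06) = 0.46

0.46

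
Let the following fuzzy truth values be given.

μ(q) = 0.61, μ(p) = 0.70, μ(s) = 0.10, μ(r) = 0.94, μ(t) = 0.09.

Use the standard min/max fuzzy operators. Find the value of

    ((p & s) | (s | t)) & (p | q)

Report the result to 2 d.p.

p & s = min(a, b) on (0.70, 0.10) = 0.10
s | t = max(a, b) on (0.10, 0.09) = 0.10
(p & s) | (s | t) = max(a, b) on (0.10, 0.10) = 0.10
p | q = max(a, b) on (0.70, 0.61) = 0.70
((p & s) | (s | t)) & (p | q) = min(a, b) on (0.10, 0.70) = 0.10

0.10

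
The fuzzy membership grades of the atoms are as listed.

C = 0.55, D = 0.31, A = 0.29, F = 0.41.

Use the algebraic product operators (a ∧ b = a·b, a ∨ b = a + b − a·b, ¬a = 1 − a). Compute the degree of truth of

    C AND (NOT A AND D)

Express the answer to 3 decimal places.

NOT A = 1 − 0.2900 = 0.7100
NOT A AND D = a·b on (0.7100, 0.3100) = 0.2201
C AND (NOT A AND D) = a·b on (0.5500, 0.2201) = 0.1211

0.121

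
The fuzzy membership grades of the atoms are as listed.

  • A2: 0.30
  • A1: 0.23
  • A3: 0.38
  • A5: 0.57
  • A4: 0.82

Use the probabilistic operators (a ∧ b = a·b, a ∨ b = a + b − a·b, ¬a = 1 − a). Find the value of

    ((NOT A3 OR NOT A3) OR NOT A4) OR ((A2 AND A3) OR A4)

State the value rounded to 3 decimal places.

0.981

NOT A3 = 1 − 0.3800 = 0.6200
NOT A3 = 1 − 0.3800 = 0.6200
NOT A3 OR NOT A3 = a + b − a·b on (0.6200, 0.6200) = 0.8556
NOT A4 = 1 − 0.8200 = 0.1800
(NOT A3 OR NOT A3) OR NOT A4 = a + b − a·b on (0.8556, 0.1800) = 0.8816
A2 AND A3 = a·b on (0.3000, 0.3800) = 0.1140
(A2 AND A3) OR A4 = a + b − a·b on (0.1140, 0.8200) = 0.8405
((NOT A3 OR NOT A3) OR NOT A4) OR ((A2 AND A3) OR A4) = a + b − a·b on (0.8816, 0.8405) = 0.9811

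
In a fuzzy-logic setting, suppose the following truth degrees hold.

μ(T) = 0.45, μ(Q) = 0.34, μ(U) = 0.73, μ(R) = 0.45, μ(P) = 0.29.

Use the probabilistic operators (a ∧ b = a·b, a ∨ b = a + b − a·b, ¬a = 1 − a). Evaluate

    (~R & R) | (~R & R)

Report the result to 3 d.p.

~R = 1 − 0.4500 = 0.5500
~R & R = a·b on (0.5500, 0.4500) = 0.2475
~R = 1 − 0.4500 = 0.5500
~R & R = a·b on (0.5500, 0.4500) = 0.2475
(~R & R) | (~R & R) = a + b − a·b on (0.2475, 0.2475) = 0.4337

0.434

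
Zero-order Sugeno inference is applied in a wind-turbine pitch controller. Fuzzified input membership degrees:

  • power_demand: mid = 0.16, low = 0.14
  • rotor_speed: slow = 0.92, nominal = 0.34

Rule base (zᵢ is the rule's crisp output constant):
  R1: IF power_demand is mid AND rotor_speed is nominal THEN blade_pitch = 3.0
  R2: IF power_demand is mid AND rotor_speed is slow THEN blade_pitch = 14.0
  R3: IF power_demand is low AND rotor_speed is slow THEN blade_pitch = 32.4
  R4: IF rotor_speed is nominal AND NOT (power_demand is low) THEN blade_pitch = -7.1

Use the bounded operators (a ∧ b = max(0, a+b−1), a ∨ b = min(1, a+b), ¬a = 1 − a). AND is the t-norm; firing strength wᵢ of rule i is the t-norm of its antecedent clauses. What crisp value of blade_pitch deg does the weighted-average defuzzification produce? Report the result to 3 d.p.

R1 (z=3.0): mid=0.16, nominal=0.34; AND[max(0, a+b−1)] → w = 0.00
R2 (z=14.0): mid=0.16, slow=0.92; AND[max(0, a+b−1)] → w = 0.08
R3 (z=32.4): low=0.14, slow=0.92; AND[max(0, a+b−1)] → w = 0.06
R4 (z=-7.1): nominal=0.34, ¬low=1−0.14=0.86; AND[max(0, a+b−1)] → w = 0.20
Weighted average = (0.00·3.0 + 0.08·14.0 + 0.06·32.4 + 0.20·-7.1) / (0.00 + 0.08 + 0.06 + 0.20)
  = 1.6440 / 0.3400 = 4.835

4.835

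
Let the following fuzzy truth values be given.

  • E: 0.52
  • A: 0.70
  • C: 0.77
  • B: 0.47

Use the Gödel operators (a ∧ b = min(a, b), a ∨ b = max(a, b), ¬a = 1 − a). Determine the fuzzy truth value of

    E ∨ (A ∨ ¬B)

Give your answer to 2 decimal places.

¬B = 1 − 0.47 = 0.53
A ∨ ¬B = max(a, b) on (0.70, 0.53) = 0.70
E ∨ (A ∨ ¬B) = max(a, b) on (0.52, 0.70) = 0.70

0.70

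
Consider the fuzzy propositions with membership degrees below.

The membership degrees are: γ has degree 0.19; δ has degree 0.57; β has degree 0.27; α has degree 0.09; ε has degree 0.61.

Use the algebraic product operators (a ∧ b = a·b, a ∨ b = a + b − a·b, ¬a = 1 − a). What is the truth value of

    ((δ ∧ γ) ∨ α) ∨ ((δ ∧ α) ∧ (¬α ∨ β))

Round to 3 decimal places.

0.227

δ ∧ γ = a·b on (0.5700, 0.1900) = 0.1083
(δ ∧ γ) ∨ α = a + b − a·b on (0.1083, 0.0900) = 0.1886
δ ∧ α = a·b on (0.5700, 0.0900) = 0.0513
¬α = 1 − 0.0900 = 0.9100
¬α ∨ β = a + b − a·b on (0.9100, 0.2700) = 0.9343
(δ ∧ α) ∧ (¬α ∨ β) = a·b on (0.0513, 0.9343) = 0.0479
((δ ∧ γ) ∨ α) ∨ ((δ ∧ α) ∧ (¬α ∨ β)) = a + b − a·b on (0.1886, 0.0479) = 0.2274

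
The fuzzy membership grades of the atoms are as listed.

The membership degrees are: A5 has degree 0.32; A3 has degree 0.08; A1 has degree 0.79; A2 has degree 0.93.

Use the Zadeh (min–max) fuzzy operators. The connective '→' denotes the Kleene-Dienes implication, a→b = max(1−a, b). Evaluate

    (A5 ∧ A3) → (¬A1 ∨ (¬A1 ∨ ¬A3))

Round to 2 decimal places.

A5 ∧ A3 = min(a, b) on (0.32, 0.08) = 0.08
¬A1 = 1 − 0.79 = 0.21
¬A1 = 1 − 0.79 = 0.21
¬A3 = 1 − 0.08 = 0.92
¬A1 ∨ ¬A3 = max(a, b) on (0.21, 0.92) = 0.92
¬A1 ∨ (¬A1 ∨ ¬A3) = max(a, b) on (0.21, 0.92) = 0.92
(A5 ∧ A3) → (¬A1 ∨ (¬A1 ∨ ¬A3))  [Kleene-Dienes: max(1−a, b)] with a=0.08, b=0.92 → 0.92

0.92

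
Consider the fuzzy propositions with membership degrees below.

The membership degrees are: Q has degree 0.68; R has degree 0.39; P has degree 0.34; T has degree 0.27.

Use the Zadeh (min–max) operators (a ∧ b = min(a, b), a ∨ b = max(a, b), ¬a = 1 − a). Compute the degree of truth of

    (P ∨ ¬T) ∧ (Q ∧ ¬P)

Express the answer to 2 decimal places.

0.66

¬T = 1 − 0.27 = 0.73
P ∨ ¬T = max(a, b) on (0.34, 0.73) = 0.73
¬P = 1 − 0.34 = 0.66
Q ∧ ¬P = min(a, b) on (0.68, 0.66) = 0.66
(P ∨ ¬T) ∧ (Q ∧ ¬P) = min(a, b) on (0.73, 0.66) = 0.66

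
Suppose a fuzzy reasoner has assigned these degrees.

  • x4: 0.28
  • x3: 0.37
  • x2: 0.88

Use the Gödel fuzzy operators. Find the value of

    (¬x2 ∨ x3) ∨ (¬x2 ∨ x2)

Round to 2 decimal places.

0.88

¬x2 = 1 − 0.88 = 0.12
¬x2 ∨ x3 = max(a, b) on (0.12, 0.37) = 0.37
¬x2 = 1 − 0.88 = 0.12
¬x2 ∨ x2 = max(a, b) on (0.12, 0.88) = 0.88
(¬x2 ∨ x3) ∨ (¬x2 ∨ x2) = max(a, b) on (0.37, 0.88) = 0.88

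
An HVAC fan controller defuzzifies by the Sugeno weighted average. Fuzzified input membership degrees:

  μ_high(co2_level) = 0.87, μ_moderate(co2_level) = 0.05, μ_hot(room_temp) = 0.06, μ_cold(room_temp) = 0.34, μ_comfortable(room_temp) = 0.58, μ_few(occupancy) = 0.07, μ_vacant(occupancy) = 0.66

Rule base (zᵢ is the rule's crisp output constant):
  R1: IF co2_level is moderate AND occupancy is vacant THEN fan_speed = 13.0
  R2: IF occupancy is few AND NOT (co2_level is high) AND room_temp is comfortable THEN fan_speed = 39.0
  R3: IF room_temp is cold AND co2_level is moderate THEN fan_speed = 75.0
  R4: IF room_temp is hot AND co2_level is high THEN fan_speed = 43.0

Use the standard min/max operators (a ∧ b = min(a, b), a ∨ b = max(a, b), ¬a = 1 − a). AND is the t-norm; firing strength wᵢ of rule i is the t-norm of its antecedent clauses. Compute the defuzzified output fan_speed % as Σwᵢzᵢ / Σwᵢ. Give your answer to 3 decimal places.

R1 (z=13.0): moderate=0.05, vacant=0.66; AND[min(a, b)] → w = 0.05
R2 (z=39.0): few=0.07, ¬high=1−0.87=0.13, comfortable=0.58; AND[min(a, b)] → w = 0.07
R3 (z=75.0): cold=0.34, moderate=0.05; AND[min(a, b)] → w = 0.05
R4 (z=43.0): hot=0.06, high=0.87; AND[min(a, b)] → w = 0.06
Weighted average = (0.05·13.0 + 0.07·39.0 + 0.05·75.0 + 0.06·43.0) / (0.05 + 0.07 + 0.05 + 0.06)
  = 9.7100 / 0.2300 = 42.217

42.217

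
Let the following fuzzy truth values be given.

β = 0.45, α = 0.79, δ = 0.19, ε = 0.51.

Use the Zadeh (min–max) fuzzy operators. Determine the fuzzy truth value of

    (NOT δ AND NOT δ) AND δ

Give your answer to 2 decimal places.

0.19

NOT δ = 1 − 0.19 = 0.81
NOT δ = 1 − 0.19 = 0.81
NOT δ AND NOT δ = min(a, b) on (0.81, 0.81) = 0.81
(NOT δ AND NOT δ) AND δ = min(a, b) on (0.81, 0.19) = 0.19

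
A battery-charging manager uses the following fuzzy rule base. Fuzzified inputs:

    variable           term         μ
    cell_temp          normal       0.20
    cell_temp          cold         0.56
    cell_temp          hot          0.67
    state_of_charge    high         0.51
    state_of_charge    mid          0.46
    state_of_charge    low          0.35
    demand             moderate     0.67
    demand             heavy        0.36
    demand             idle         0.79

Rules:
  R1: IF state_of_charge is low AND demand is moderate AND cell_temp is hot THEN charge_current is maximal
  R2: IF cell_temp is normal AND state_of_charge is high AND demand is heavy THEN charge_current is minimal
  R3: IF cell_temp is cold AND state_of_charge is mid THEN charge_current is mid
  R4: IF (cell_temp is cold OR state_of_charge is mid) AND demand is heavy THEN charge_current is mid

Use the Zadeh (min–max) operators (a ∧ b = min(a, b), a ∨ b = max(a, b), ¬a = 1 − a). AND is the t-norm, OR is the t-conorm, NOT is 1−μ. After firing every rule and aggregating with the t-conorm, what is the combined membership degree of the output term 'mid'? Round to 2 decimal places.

0.46

R1: low=0.35, moderate=0.67, hot=0.67; AND[min(a, b)] → w = 0.35
R2: normal=0.20, high=0.51, heavy=0.36; AND[min(a, b)] → w = 0.20
R3: cold=0.56, mid=0.46; AND[min(a, b)] → w = 0.46
R4: (cold=0.56 OR mid=0.46) = 0.56; AND[min(a, b)] with heavy=0.36 → w = 0.36
Rules with consequent 'mid': {R3, R4} → strengths 0.46, 0.36
Aggregate via t-conorm [max(a, b)]: 0.46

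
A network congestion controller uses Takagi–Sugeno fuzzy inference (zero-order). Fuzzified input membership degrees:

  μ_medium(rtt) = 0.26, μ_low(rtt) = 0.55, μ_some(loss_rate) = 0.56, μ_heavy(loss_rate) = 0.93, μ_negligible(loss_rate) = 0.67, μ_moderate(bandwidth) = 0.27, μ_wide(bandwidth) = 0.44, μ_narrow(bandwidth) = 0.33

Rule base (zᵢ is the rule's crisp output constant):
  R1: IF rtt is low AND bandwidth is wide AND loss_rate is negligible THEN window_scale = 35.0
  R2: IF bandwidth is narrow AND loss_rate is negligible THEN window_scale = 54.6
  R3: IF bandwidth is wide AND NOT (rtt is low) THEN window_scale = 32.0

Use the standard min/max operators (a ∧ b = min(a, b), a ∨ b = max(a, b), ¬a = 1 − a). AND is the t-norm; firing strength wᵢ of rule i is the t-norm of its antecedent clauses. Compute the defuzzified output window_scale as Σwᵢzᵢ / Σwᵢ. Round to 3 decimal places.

R1 (z=35.0): low=0.55, wide=0.44, negligible=0.67; AND[min(a, b)] → w = 0.44
R2 (z=54.6): narrow=0.33, negligible=0.67; AND[min(a, b)] → w = 0.33
R3 (z=32.0): wide=0.44, ¬low=1−0.55=0.45; AND[min(a, b)] → w = 0.44
Weighted average = (0.44·35.0 + 0.33·54.6 + 0.44·32.0) / (0.44 + 0.33 + 0.44)
  = 47.4980 / 1.2100 = 39.255

39.255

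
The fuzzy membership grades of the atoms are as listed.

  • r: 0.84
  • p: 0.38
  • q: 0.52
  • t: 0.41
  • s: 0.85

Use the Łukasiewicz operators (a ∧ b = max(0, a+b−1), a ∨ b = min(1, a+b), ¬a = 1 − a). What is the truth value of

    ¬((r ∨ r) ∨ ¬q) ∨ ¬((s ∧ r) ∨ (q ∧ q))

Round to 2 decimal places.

0.27

r ∨ r = min(1, a+b) on (0.84, 0.84) = 1.00
¬q = 1 − 0.52 = 0.48
(r ∨ r) ∨ ¬q = min(1, a+b) on (1.00, 0.48) = 1.00
¬((r ∨ r) ∨ ¬q) = 1 − 1.00 = 0.00
s ∧ r = max(0, a+b−1) on (0.85, 0.84) = 0.69
q ∧ q = max(0, a+b−1) on (0.52, 0.52) = 0.04
(s ∧ r) ∨ (q ∧ q) = min(1, a+b) on (0.69, 0.04) = 0.73
¬((s ∧ r) ∨ (q ∧ q)) = 1 − 0.73 = 0.27
¬((r ∨ r) ∨ ¬q) ∨ ¬((s ∧ r) ∨ (q ∧ q)) = min(1, a+b) on (0.00, 0.27) = 0.27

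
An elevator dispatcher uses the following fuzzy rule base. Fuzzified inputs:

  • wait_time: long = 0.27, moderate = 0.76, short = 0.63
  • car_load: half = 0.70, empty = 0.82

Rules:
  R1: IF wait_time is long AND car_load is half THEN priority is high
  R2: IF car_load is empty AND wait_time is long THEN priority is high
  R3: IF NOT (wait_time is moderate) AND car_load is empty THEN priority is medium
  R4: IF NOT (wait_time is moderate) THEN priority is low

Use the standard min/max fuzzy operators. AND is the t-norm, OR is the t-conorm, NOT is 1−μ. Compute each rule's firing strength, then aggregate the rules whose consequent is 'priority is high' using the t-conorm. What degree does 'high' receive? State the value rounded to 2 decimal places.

R1: long=0.27, half=0.70; AND[min(a, b)] → w = 0.27
R2: empty=0.82, long=0.27; AND[min(a, b)] → w = 0.27
R3: ¬moderate=1−0.76=0.24, empty=0.82; AND[min(a, b)] → w = 0.24
R4: ¬moderate=1−0.76=0.24 → w = 0.24
Rules with consequent 'high': {R1, R2} → strengths 0.27, 0.27
Aggregate via t-conorm [max(a, b)]: 0.27

0.27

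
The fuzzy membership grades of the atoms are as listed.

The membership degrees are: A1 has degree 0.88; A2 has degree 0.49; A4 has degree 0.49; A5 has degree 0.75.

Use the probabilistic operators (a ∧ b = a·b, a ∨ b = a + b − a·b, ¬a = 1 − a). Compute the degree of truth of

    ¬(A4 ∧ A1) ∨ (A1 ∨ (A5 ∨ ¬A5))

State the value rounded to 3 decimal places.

0.990

A4 ∧ A1 = a·b on (0.4900, 0.8800) = 0.4312
¬(A4 ∧ A1) = 1 − 0.4312 = 0.5688
¬A5 = 1 − 0.7500 = 0.2500
A5 ∨ ¬A5 = a + b − a·b on (0.7500, 0.2500) = 0.8125
A1 ∨ (A5 ∨ ¬A5) = a + b − a·b on (0.8800, 0.8125) = 0.9775
¬(A4 ∧ A1) ∨ (A1 ∨ (A5 ∨ ¬A5)) = a + b − a·b on (0.5688, 0.9775) = 0.9903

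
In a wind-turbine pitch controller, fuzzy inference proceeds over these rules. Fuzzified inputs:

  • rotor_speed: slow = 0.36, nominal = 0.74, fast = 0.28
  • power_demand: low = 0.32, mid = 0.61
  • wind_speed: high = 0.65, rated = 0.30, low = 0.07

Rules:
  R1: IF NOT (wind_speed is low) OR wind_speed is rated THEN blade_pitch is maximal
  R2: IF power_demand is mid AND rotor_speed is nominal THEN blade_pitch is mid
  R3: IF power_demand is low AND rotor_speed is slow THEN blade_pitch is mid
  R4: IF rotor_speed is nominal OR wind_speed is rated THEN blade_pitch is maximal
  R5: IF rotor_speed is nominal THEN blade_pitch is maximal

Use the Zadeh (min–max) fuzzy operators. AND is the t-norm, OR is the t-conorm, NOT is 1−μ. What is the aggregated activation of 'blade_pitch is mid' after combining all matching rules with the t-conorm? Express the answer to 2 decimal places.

0.61

R1: ¬low=1−0.07=0.93, rated=0.30; OR[max(a, b)] → w = 0.93
R2: mid=0.61, nominal=0.74; AND[min(a, b)] → w = 0.61
R3: low=0.32, slow=0.36; AND[min(a, b)] → w = 0.32
R4: nominal=0.74, rated=0.30; OR[max(a, b)] → w = 0.74
R5: nominal=0.74 → w = 0.74
Rules with consequent 'mid': {R2, R3} → strengths 0.61, 0.32
Aggregate via t-conorm [max(a, b)]: 0.61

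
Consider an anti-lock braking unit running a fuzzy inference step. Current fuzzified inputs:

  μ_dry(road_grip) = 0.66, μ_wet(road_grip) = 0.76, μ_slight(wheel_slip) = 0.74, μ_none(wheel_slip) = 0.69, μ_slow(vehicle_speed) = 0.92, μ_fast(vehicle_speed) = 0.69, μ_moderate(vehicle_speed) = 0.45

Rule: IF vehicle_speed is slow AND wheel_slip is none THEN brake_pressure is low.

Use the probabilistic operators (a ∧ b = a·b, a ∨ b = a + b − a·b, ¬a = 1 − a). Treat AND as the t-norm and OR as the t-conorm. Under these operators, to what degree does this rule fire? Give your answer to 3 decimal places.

firing strength: slow=0.92, none=0.69; AND[a·b] → w = 0.6348

0.635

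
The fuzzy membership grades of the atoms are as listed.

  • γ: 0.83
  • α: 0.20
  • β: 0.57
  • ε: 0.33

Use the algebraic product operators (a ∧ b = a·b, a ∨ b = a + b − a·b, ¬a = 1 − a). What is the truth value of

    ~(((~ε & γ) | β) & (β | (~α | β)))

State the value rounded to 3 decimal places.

~ε = 1 − 0.3300 = 0.6700
~ε & γ = a·b on (0.6700, 0.8300) = 0.5561
(~ε & γ) | β = a + b − a·b on (0.5561, 0.5700) = 0.8091
~α = 1 − 0.2000 = 0.8000
~α | β = a + b − a·b on (0.8000, 0.5700) = 0.9140
β | (~α | β) = a + b − a·b on (0.5700, 0.9140) = 0.9630
((~ε & γ) | β) & (β | (~α | β)) = a·b on (0.8091, 0.9630) = 0.7792
~(((~ε & γ) | β) & (β | (~α | β))) = 1 − 0.7792 = 0.2208

0.221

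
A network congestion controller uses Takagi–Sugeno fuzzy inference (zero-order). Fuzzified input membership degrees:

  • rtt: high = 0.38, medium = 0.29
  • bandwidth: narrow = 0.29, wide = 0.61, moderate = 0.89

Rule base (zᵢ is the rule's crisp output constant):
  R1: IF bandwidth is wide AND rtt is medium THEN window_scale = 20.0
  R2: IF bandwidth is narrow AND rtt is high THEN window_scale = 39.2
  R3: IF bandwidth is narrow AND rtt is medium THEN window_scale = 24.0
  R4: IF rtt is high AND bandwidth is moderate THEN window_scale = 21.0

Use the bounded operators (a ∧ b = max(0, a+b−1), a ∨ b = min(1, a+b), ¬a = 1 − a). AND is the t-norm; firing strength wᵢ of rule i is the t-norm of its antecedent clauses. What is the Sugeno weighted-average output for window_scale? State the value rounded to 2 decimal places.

R1 (z=20.0): wide=0.61, medium=0.29; AND[max(0, a+b−1)] → w = 0.00
R2 (z=39.2): narrow=0.29, high=0.38; AND[max(0, a+b−1)] → w = 0.00
R3 (z=24.0): narrow=0.29, medium=0.29; AND[max(0, a+b−1)] → w = 0.00
R4 (z=21.0): high=0.38, moderate=0.89; AND[max(0, a+b−1)] → w = 0.27
Weighted average = (0.00·20.0 + 0.00·39.2 + 0.00·24.0 + 0.27·21.0) / (0.00 + 0.00 + 0.00 + 0.27)
  = 5.6700 / 0.2700 = 21.00

21.00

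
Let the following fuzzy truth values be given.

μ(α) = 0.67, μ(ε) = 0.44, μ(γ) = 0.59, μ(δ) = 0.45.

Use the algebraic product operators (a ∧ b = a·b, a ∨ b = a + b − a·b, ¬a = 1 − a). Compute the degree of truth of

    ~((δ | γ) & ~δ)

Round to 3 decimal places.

0.574

δ | γ = a + b − a·b on (0.4500, 0.5900) = 0.7745
~δ = 1 − 0.4500 = 0.5500
(δ | γ) & ~δ = a·b on (0.7745, 0.5500) = 0.4260
~((δ | γ) & ~δ) = 1 − 0.4260 = 0.5740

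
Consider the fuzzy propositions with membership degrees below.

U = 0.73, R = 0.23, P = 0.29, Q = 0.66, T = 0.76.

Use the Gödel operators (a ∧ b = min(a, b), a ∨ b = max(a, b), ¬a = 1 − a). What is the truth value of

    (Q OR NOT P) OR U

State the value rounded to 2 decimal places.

0.73

NOT P = 1 − 0.29 = 0.71
Q OR NOT P = max(a, b) on (0.66, 0.71) = 0.71
(Q OR NOT P) OR U = max(a, b) on (0.71, 0.73) = 0.73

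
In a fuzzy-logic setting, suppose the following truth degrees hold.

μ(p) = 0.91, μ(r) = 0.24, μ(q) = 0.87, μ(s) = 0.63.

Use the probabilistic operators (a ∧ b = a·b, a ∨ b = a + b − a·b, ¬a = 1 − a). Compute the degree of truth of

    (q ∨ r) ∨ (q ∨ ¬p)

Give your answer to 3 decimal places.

q ∨ r = a + b − a·b on (0.8700, 0.2400) = 0.9012
¬p = 1 − 0.9100 = 0.0900
q ∨ ¬p = a + b − a·b on (0.8700, 0.0900) = 0.8817
(q ∨ r) ∨ (q ∨ ¬p) = a + b − a·b on (0.9012, 0.8817) = 0.9883

0.988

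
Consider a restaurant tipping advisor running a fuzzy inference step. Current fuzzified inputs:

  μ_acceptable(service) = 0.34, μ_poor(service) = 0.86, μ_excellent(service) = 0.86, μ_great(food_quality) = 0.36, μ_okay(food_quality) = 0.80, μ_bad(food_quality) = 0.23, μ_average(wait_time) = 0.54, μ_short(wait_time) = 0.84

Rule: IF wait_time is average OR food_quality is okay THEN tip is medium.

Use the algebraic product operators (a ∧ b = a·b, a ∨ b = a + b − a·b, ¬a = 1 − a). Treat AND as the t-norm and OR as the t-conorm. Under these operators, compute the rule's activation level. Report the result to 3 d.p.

firing strength: average=0.54, okay=0.80; OR[a + b − a·b] → w = 0.9080

0.908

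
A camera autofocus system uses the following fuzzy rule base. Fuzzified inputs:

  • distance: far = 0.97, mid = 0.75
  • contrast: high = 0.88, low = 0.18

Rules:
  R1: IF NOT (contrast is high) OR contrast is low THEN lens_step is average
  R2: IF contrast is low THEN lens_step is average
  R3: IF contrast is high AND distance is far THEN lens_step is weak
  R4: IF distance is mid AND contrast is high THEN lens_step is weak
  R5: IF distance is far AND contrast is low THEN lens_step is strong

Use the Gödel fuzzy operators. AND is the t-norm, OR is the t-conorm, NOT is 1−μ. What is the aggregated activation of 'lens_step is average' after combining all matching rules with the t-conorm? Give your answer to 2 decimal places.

0.18

R1: ¬high=1−0.88=0.12, low=0.18; OR[max(a, b)] → w = 0.18
R2: low=0.18 → w = 0.18
R3: high=0.88, far=0.97; AND[min(a, b)] → w = 0.88
R4: mid=0.75, high=0.88; AND[min(a, b)] → w = 0.75
R5: far=0.97, low=0.18; AND[min(a, b)] → w = 0.18
Rules with consequent 'average': {R1, R2} → strengths 0.18, 0.18
Aggregate via t-conorm [max(a, b)]: 0.18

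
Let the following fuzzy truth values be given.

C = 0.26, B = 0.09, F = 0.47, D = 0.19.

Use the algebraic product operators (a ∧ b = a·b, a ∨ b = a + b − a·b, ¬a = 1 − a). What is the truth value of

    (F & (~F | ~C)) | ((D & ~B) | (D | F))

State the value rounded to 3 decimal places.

~F = 1 − 0.4700 = 0.5300
~C = 1 − 0.2600 = 0.7400
~F | ~C = a + b − a·b on (0.5300, 0.7400) = 0.8778
F & (~F | ~C) = a·b on (0.4700, 0.8778) = 0.4126
~B = 1 − 0.0900 = 0.9100
D & ~B = a·b on (0.1900, 0.9100) = 0.1729
D | F = a + b − a·b on (0.1900, 0.4700) = 0.5707
(D & ~B) | (D | F) = a + b − a·b on (0.1729, 0.5707) = 0.6449
(F & (~F | ~C)) | ((D & ~B) | (D | F)) = a + b − a·b on (0.4126, 0.6449) = 0.7914

0.791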